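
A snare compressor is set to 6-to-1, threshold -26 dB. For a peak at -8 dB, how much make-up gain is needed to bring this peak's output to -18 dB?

5 dB

Overshoot 18 dB → 18/6 = 3 dB after compression, so the compressed level is -26 + 3 = -23 dB.
Make-up = target − compressed = -18 − (-23) = 5 dB.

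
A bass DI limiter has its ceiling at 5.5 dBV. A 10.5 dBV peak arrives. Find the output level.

5.5 dBV

The limiter clamps the peak to its 5.5 dBV ceiling.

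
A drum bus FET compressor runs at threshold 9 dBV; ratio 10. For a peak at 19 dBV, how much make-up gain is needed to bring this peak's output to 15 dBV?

The peak compresses to 9 + 10/10 = 10 dBV.
To reach 15 dBV requires 15 − 10 = 5 dB of make-up.

5 dB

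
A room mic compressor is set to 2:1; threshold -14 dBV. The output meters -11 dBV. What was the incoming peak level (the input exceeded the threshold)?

The compressed level sits -11 − (-14) = 3 dB over threshold.
Input overshoot = R × output overshoot = 6 dB → input = -14 + 6 = -8 dBV.

-8 dBV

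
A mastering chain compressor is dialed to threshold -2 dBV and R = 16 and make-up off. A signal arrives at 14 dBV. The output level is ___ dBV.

14 dBV sits 16 dB over threshold.
The 16 dB excess becomes 1 dB after 16:1 reduction.
So the level is -2 + 1 = -1 dBV.

-1 dBV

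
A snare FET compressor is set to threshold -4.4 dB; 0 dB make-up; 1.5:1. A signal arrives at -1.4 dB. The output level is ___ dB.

-2.4 dB

The input is 3 dB above the -4.4 dB threshold.
1.5:1 compression reduces that to 3/1.5 = 2 dB over.
That puts the output at -2.4 dB.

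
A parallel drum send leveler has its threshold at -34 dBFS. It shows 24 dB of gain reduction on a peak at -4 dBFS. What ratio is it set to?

Input overshoot = -4 − (-34) = 30 dB.
Output overshoot = 30 − 24 = 6 dB.
Ratio = input overshoot / output overshoot = 30 / 6 = 5.

5:1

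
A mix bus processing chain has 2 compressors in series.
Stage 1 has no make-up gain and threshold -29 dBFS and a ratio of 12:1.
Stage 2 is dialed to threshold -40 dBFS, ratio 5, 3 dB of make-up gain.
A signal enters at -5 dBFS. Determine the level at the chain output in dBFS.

-34.4 dBFS

Stage 1: overshoot 24 dB → 24/12 = 2 dB → -27 dBFS.
Stage 2: overshoot 13 dB → 13/5 = 2.6 dB → -37.4 dBFS; +3 dB make-up → -34.4 dBFS.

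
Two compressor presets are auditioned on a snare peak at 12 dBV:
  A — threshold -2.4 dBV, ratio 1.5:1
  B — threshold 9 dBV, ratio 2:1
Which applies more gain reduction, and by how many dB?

A: 14.4 dB over, compressed to 9.6 dB over, so 4.8 dB of GR.
B: 3 dB over, compressed to 1.5 dB over, so 1.5 dB of GR.
A applies 3.3 dB more gain reduction.

A, by 3.3 dB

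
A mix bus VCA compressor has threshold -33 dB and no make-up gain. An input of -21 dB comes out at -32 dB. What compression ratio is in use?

Input overshoot = -21 − (-33) = 12 dB; output overshoot = -32 − (-33) = 1 dB.
Ratio = 12 / 1 = 12.

12:1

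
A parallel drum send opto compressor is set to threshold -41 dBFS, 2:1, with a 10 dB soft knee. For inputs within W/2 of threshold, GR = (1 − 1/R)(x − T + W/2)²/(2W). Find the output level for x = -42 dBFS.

-42.4 dBFS

x − T + W/2 = -42 − (-41) + 5 = 4.
GR = (1 − 1/2) × 4² / 20 = 0.5 × 16 / 20 = 0.4 dB.
Output = -42 − 0.4 = -42.4 dBFS.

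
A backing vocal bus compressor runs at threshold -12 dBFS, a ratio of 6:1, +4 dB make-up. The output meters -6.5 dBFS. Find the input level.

-3 dBFS

Before make-up, the level was -6.5 − 4 = -10.5 dBFS.
The compressed level sits -10.5 − (-12) = 1.5 dB over threshold.
Undo the ratio: input overshoot = 1.5 × 6 = 9 dB, giving input = -3 dBFS.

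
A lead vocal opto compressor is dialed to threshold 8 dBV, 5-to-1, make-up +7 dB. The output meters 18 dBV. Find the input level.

Remove make-up: 18 − 7 = 11 dBV.
That's 3 dB above the 8 dBV threshold.
Input overshoot = R × output overshoot = 15 dB → input = 8 + 15 = 23 dBV.

23 dBV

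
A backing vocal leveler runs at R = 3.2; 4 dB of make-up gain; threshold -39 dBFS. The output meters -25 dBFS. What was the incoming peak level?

Before make-up, the level was -25 − 4 = -29 dBFS.
The compressed level sits -29 − (-39) = 10 dB over threshold.
Undo the ratio: input overshoot = 10 × 3.2 = 32 dB, giving input = -7 dBFS.

-7 dBFS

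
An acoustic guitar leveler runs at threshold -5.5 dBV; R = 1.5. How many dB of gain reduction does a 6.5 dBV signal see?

4 dB

6.5 dBV exceeds the threshold by 12 dB.
At 1.5:1, output sits 12/1.5 = 8 dB above threshold.
Gain reduction = 12 − 8 = 4 dB.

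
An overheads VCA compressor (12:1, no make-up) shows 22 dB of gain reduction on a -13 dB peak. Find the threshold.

Let T be the threshold. Output overshoot = (input overshoot)/R, so -35 − T = (-13 − T)/12.
12·(-35 − T) = -13 − T → 11·T = -420 − (-13) = -407.
T = -407/11 = -37 dB.

-37 dB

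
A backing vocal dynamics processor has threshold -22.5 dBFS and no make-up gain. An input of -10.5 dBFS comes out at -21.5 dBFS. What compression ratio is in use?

12:1

Input overshoot = -10.5 − (-22.5) = 12 dB; output overshoot = -21.5 − (-22.5) = 1 dB.
Ratio = 12 / 1 = 12.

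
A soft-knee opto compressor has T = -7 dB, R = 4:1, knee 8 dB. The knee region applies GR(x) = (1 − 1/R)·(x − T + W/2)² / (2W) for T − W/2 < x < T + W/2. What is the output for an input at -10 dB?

-10.046875 dB

x − T + W/2 = -10 − (-7) + 4 = 1.
GR = (1 − 1/4) × 1² / 16 = 0.75 × 1 / 16 = 0.046875 dB.
Output = -10 − 0.046875 = -10.046875 dB.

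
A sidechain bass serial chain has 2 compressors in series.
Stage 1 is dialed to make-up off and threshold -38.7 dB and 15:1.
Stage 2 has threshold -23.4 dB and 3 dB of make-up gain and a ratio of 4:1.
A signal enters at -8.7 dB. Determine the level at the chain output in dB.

-33.7 dB

Stage 1: -8.7 dB is 30 dB over -38.7 dB; at 15:1 that becomes 2 dB over, giving -36.7 dB.
Stage 2: -36.7 dB is at or below the -23.4 dB threshold — no compression; make-up brings it to -33.7 dB.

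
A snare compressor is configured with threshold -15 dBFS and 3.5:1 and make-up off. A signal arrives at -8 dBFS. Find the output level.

-8 dBFS sits 7 dB over threshold.
3.5:1 compression reduces that to 7/3.5 = 2 dB over.
Output = -15 + 2 = -13 dBFS.

-13 dBFS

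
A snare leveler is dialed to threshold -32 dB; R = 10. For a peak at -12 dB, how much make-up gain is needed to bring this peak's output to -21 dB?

9 dB

Without make-up, output = threshold + overshoot/10 = -32 + 2 = -30 dB.
Gap to target: 9 dB.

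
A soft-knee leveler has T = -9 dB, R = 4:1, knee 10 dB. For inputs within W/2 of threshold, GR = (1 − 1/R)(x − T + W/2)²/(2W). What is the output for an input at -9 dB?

-9.9375 dB

x − T + W/2 = -9 − (-9) + 5 = 5.
GR = (1 − 1/4) × 5² / 20 = 0.75 × 25 / 20 = 0.9375 dB.
Output = -9 − 0.9375 = -9.9375 dB.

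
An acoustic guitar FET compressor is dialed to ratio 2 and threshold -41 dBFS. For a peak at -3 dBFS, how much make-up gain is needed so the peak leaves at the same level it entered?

19 dB

The peak compresses to -41 + 38/2 = -22 dBFS.
To reach -3 dBFS requires -3 − (-22) = 19 dB of make-up.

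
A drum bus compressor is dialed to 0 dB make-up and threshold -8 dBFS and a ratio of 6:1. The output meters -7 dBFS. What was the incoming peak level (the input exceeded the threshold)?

Post-compression overshoot = -7 − (-8) = 1 dB.
Before 6:1 compression the overshoot was 1 × 6 = 6 dB, so input = -8 + 6 = -2 dBFS.

-2 dBFS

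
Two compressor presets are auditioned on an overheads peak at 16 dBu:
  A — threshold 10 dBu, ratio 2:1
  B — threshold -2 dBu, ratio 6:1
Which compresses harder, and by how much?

B, by 12 dB

A: 6 dB over, compressed to 3 dB over, so 3 dB of GR.
B: 18 dB over, compressed to 3 dB over, so 15 dB of GR.
B applies 12 dB more gain reduction.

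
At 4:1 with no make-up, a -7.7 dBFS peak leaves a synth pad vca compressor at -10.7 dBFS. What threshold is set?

-11.7 dBFS

Gain reduction = -7.7 − (-10.7) = 3 dB; output overshoot = GR / (R − 1) = 3 / 3 = 1 dB.
Threshold = output − output overshoot = -10.7 − 1 = -11.7 dBFS.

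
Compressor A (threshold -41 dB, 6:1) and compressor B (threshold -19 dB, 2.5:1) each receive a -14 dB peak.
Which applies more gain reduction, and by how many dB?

A, by 19.5 dB

A: overshoot 27 dB → output overshoot 4.5 dB → GR 22.5 dB.
B: overshoot 5 dB → output overshoot 2 dB → GR 3 dB.
Difference: 19.5 dB in favour of A.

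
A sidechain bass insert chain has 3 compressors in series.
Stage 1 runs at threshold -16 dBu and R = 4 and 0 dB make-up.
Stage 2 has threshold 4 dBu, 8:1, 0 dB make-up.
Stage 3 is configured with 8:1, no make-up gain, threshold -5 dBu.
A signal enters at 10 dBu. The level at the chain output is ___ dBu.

Stage 1: 10 dBu is 26 dB over -16 dBu; at 4:1 that becomes 6.5 dB over, giving -9.5 dBu.
Stage 2: -9.5 dBu is at or below the 4 dBu threshold — no compression; output -9.5 dBu.
Stage 3: -9.5 dBu is at or below the -5 dBu threshold — no compression; output -9.5 dBu.

-9.5 dBu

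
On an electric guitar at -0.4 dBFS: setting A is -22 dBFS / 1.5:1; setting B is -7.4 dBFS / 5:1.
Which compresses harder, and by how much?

A: GR = 21.6 − 21.6/1.5 = 7.2 dB.
B: GR = 7 − 7/5 = 5.6 dB.
Difference: 1.6 dB in favour of A.

A, by 1.6 dB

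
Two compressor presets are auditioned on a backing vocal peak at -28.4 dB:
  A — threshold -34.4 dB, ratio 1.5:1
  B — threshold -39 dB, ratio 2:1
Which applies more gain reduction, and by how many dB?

A: 6 dB over, compressed to 4 dB over, so 2 dB of GR.
B: 10.6 dB over, compressed to 5.3 dB over, so 5.3 dB of GR.
B applies 3.3 dB more gain reduction.

B, by 3.3 dB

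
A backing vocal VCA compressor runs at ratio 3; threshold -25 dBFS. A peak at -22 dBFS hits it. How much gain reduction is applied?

-22 dBFS exceeds the threshold by 3 dB.
At 3:1, output sits 3/3 = 1 dB above threshold.
GR = overshoot in − overshoot out = 3 − 1 = 2 dB.

2 dB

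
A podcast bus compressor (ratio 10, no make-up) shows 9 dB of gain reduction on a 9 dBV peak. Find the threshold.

-1 dBV

Input is 10 dB above T (since output overshoot × R = input overshoot: (0 − T)·10 = 9 − T gives T = -1 dBV).
Check: -1 + (9 − (-1))/10 = -1 + 1 = 0 dBV. ✓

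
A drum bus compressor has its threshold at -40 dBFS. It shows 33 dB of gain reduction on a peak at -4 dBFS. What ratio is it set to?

Input overshoot = -4 − (-40) = 36 dB.
Output overshoot = 36 − 33 = 3 dB.
Ratio = input overshoot / output overshoot = 36 / 3 = 12.

12:1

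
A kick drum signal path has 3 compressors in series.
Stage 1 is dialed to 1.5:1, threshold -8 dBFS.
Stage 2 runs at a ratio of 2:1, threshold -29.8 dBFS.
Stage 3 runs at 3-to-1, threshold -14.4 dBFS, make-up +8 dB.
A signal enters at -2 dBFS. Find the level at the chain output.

-8.9 dBFS

Stage 1: overshoot 6 dB → 6/1.5 = 4 dB → -4 dBFS.
Stage 2: overshoot 25.8 dB → 25.8/2 = 12.9 dB → -16.9 dBFS.
Stage 3: -16.9 dBFS ≤ -14.4 dBFS, so stage 3 doesn't engage; make-up brings it to -8.9 dBFS.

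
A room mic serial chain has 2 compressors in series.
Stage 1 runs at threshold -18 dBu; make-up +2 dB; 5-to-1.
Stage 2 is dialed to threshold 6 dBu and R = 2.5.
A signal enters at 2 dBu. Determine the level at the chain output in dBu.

-12 dBu

Stage 1: overshoot 20 dB → 20/5 = 4 dB → -14 dBu; +2 dB make-up → -12 dBu.
Stage 2: -12 dBu is at or below the 6 dBu threshold — no compression; output -12 dBu.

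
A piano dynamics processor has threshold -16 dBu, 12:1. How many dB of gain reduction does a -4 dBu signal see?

Overshoot = -4 − (-16) = 12 dB.
After 12:1 compression the overshoot becomes 12/12 = 1 dB.
So the signal is attenuated by 12 − 1 = 11 dB.

11 dB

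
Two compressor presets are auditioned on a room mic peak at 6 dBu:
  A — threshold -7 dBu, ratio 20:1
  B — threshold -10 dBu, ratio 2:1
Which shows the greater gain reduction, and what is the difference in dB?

A: overshoot 13 dB → output overshoot 0.65 dB → GR 12.35 dB.
B: overshoot 16 dB → output overshoot 8 dB → GR 8 dB.
Difference: 4.35 dB in favour of A.

A, by 4.35 dB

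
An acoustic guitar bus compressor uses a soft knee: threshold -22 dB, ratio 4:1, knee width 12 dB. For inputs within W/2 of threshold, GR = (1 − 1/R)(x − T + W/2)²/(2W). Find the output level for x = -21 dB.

x − T + W/2 = -21 − (-22) + 6 = 7.
GR = (1 − 1/4) × 7² / 24 = 0.75 × 49 / 24 = 1.53125 dB.
Output = -21 − 1.53125 = -22.53125 dB.

-22.53125 dB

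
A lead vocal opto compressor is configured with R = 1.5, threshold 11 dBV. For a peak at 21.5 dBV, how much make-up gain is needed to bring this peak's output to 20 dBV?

Without make-up, output = threshold + overshoot/1.5 = 11 + 7 = 18 dBV.
Gap to target: 2 dB.

2 dB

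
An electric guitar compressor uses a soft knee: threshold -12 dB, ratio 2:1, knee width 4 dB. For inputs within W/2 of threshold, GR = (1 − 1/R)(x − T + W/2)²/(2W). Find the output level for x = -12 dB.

x − T + W/2 = -12 − (-12) + 2 = 2.
GR = (1 − 1/2) × 2² / 8 = 0.5 × 4 / 8 = 0.25 dB.
Output = -12 − 0.25 = -12.25 dB.

-12.25 dB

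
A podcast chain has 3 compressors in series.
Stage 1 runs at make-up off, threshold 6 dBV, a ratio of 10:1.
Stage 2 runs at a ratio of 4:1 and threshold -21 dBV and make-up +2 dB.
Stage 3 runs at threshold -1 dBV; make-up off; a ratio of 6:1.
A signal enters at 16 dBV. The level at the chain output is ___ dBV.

Stage 1: overshoot 10 dB → 10/10 = 1 dB → 7 dBV.
Stage 2: 7 dBV is 28 dB over -21 dBV; at 4:1 that becomes 7 dB over, giving -14 dBV; +2 dB make-up → -12 dBV.
Stage 3: below threshold (-12 ≤ -1); passes unchanged; output -12 dBV.

-12 dBV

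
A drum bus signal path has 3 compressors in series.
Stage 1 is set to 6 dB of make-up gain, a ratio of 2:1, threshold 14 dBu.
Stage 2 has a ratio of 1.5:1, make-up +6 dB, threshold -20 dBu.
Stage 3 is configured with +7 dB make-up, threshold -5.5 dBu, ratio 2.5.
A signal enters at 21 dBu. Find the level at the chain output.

9.7 dBu

Stage 1: 21 dBu is 7 dB over 14 dBu; at 2:1 that becomes 3.5 dB over, giving 17.5 dBu; +6 dB make-up → 23.5 dBu.
Stage 2: 23.5 dBu is 43.5 dB over -20 dBu; at 1.5:1 that becomes 29 dB over, giving 9 dBu; +6 dB make-up → 15 dBu.
Stage 3: 15 dBu is 20.5 dB over -5.5 dBu; at 2.5:1 that becomes 8.2 dB over, giving 2.7 dBu; +7 dB make-up → 9.7 dBu.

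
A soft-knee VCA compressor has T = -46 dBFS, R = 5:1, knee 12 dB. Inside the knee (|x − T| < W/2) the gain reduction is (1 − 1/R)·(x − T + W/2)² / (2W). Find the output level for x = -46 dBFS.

x − T + W/2 = -46 − (-46) + 6 = 6.
GR = (1 − 1/5) × 6² / 24 = 0.8 × 36 / 24 = 1.2 dB.
Output = -46 − 1.2 = -47.2 dBFS.

-47.2 dBFS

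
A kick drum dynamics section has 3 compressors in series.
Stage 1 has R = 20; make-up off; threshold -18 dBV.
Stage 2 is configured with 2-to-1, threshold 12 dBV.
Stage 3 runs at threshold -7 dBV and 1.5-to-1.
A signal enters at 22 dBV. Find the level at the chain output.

Stage 1: overshoot 40 dB → 40/20 = 2 dB → -16 dBV.
Stage 2: -16 dBV is at or below the 12 dBV threshold — no compression; output -16 dBV.
Stage 3: below threshold (-16 ≤ -7); passes unchanged; output -16 dBV.

-16 dBV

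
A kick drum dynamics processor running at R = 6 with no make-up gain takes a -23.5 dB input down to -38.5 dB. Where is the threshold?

Gain reduction = -23.5 − (-38.5) = 15 dB; output overshoot = GR / (R − 1) = 15 / 5 = 3 dB.
Threshold = output − output overshoot = -38.5 − 3 = -41.5 dB.

-41.5 dB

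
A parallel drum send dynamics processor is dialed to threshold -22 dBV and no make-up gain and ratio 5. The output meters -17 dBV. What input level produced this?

3 dBV

That's 5 dB above the -22 dBV threshold.
Input overshoot = R × output overshoot = 25 dB → input = -22 + 25 = 3 dBV.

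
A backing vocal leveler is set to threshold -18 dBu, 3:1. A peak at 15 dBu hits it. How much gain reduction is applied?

22 dB

15 dBu exceeds the threshold by 33 dB.
After 3:1 compression the overshoot becomes 33/3 = 11 dB.
So the signal is attenuated by 33 − 11 = 22 dB.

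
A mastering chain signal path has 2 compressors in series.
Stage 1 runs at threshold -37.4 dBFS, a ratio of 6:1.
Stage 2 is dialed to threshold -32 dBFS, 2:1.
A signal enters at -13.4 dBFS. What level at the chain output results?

Stage 1: overshoot 24 dB → 24/6 = 4 dB → -33.4 dBFS.
Stage 2: -33.4 dBFS is at or below the -32 dBFS threshold — no compression; output -33.4 dBFS.

-33.4 dBFS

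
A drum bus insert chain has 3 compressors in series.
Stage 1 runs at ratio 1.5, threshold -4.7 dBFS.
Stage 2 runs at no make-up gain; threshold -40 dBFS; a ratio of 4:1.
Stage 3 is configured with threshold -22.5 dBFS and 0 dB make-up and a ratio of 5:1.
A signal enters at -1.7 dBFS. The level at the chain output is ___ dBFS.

-30.675 dBFS

Stage 1: -1.7 dBFS is 3 dB over -4.7 dBFS; at 1.5:1 that becomes 2 dB over, giving -2.7 dBFS.
Stage 2: 37.3 dB above -40 dBFS, reduced 4:1 to 9.325 dB above → -30.675 dBFS.
Stage 3: below threshold (-30.675 ≤ -22.5); passes unchanged; output -30.675 dBFS.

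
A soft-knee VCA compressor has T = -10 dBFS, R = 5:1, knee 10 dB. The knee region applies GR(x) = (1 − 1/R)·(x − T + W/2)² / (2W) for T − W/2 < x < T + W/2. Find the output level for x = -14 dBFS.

x − T + W/2 = -14 − (-10) + 5 = 1.
GR = (1 − 1/5) × 1² / 20 = 0.8 × 1 / 20 = 0.04 dB.
Output = -14 − 0.04 = -14.04 dBFS.

-14.04 dBFS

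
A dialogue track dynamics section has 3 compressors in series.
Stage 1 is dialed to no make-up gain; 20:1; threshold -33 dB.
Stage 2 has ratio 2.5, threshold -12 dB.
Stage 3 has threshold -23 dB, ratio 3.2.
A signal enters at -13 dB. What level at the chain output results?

-32 dB

Stage 1: -13 dB is 20 dB over -33 dB; at 20:1 that becomes 1 dB over, giving -32 dB.
Stage 2: below threshold (-32 ≤ -12); passes unchanged; output -32 dB.
Stage 3: below threshold (-32 ≤ -23); passes unchanged; output -32 dB.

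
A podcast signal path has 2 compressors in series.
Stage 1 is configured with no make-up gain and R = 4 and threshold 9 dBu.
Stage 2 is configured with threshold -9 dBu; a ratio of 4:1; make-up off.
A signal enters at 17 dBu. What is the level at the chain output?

Stage 1: 17 dBu is 8 dB over 9 dBu; at 4:1 that becomes 2 dB over, giving 11 dBu.
Stage 2: overshoot 20 dB → 20/4 = 5 dB → -4 dBu.

-4 dBu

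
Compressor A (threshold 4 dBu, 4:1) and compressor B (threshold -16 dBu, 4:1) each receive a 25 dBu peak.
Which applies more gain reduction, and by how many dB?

B, by 15 dB

A: 21 dB over, compressed to 5.25 dB over, so 15.75 dB of GR.
B: 41 dB over, compressed to 10.25 dB over, so 30.75 dB of GR.
B applies 15 dB more gain reduction.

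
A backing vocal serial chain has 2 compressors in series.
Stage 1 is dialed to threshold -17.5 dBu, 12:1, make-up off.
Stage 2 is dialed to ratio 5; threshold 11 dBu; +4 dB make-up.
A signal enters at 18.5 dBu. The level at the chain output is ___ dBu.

-10.5 dBu

Stage 1: 18.5 dBu is 36 dB over -17.5 dBu; at 12:1 that becomes 3 dB over, giving -14.5 dBu.
Stage 2: below threshold (-14.5 ≤ 11); passes unchanged; make-up brings it to -10.5 dBu.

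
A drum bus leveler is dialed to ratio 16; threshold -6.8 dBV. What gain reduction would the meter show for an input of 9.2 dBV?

The signal is 16 dB above threshold.
After 16:1 compression the overshoot becomes 16/16 = 1 dB.
GR = overshoot in − overshoot out = 16 − 1 = 15 dB.

15 dB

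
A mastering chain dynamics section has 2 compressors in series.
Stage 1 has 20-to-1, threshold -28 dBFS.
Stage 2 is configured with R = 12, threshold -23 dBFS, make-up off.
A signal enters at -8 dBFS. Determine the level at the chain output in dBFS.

Stage 1: 20 dB above -28 dBFS, reduced 20:1 to 1 dB above → -27 dBFS.
Stage 2: -27 dBFS is at or below the -23 dBFS threshold — no compression; output -27 dBFS.

-27 dBFS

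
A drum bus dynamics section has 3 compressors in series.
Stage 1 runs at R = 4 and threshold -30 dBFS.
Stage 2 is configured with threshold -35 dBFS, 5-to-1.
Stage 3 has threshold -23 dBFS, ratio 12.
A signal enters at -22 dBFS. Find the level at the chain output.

-33.6 dBFS

Stage 1: 8 dB above -30 dBFS, reduced 4:1 to 2 dB above → -28 dBFS.
Stage 2: 7 dB above -35 dBFS, reduced 5:1 to 1.4 dB above → -33.6 dBFS.
Stage 3: -33.6 dBFS ≤ -23 dBFS, so stage 3 doesn't engage; output -33.6 dBFS.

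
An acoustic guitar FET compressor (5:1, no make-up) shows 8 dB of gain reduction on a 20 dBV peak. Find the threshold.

10 dBV

Input is 10 dB above T (since output overshoot × R = input overshoot: (12 − T)·5 = 20 − T gives T = 10 dBV).
Check: 10 + (20 − 10)/5 = 10 + 2 = 12 dBV. ✓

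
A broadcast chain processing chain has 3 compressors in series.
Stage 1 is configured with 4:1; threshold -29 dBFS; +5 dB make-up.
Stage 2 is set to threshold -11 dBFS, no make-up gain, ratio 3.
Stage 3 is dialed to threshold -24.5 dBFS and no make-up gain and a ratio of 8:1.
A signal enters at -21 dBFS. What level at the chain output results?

Stage 1: 8 dB above -29 dBFS, reduced 4:1 to 2 dB above → -27 dBFS; +5 dB make-up → -22 dBFS.
Stage 2: -22 dBFS ≤ -11 dBFS, so stage 2 doesn't engage; output -22 dBFS.
Stage 3: overshoot 2.5 dB → 2.5/8 = 0.3125 dB → -24.1875 dBFS.

-24.1875 dBFS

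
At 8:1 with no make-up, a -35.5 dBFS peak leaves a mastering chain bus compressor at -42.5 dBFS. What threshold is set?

-43.5 dBFS

Let T be the threshold. Output overshoot = (input overshoot)/R, so -42.5 − T = (-35.5 − T)/8.
8·(-42.5 − T) = -35.5 − T → 7·T = -340 − (-35.5) = -304.5.
T = -304.5/7 = -43.5 dBFS.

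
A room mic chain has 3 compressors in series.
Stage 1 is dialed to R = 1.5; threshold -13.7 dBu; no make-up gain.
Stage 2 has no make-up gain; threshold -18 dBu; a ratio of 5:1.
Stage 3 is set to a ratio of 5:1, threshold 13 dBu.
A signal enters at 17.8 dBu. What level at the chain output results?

-12.94 dBu

Stage 1: 31.5 dB above -13.7 dBu, reduced 1.5:1 to 21 dB above → 7.3 dBu.
Stage 2: 7.3 dBu is 25.3 dB over -18 dBu; at 5:1 that becomes 5.06 dB over, giving -12.94 dBu.
Stage 3: -12.94 dBu ≤ 13 dBu, so stage 3 doesn't engage; output -12.94 dBu.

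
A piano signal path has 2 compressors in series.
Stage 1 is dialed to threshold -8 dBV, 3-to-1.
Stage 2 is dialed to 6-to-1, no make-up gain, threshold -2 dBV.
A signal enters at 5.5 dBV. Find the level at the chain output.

-3.5 dBV

Stage 1: 13.5 dB above -8 dBV, reduced 3:1 to 4.5 dB above → -3.5 dBV.
Stage 2: -3.5 dBV is at or below the -2 dBV threshold — no compression; output -3.5 dBV.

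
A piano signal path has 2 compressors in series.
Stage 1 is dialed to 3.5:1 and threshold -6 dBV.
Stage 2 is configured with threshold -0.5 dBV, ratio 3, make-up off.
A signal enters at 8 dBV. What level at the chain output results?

Stage 1: overshoot 14 dB → 14/3.5 = 4 dB → -2 dBV.
Stage 2: -2 dBV is at or below the -0.5 dBV threshold — no compression; output -2 dBV.

-2 dBV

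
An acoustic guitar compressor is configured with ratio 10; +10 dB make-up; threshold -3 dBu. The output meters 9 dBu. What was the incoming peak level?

Stripping the +10 dB make-up gives -1 dBu at the gain stage.
The compressed level sits -1 − (-3) = 2 dB over threshold.
Input overshoot = R × output overshoot = 20 dB → input = -3 + 20 = 17 dBu.

17 dBu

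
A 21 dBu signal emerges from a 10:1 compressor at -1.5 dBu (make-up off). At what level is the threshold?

-4 dBu

Let T be the threshold. Output overshoot = (input overshoot)/R, so -1.5 − T = (21 − T)/10.
10·(-1.5 − T) = 21 − T → 9·T = -15 − 21 = -36.
T = -36/9 = -4 dBu.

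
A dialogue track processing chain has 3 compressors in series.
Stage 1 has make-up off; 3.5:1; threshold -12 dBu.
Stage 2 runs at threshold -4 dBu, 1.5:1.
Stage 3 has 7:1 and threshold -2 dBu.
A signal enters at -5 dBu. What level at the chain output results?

-10 dBu

Stage 1: overshoot 7 dB → 7/3.5 = 2 dB → -10 dBu.
Stage 2: -10 dBu ≤ -4 dBu, so stage 2 doesn't engage; output -10 dBu.
Stage 3: -10 dBu ≤ -2 dBu, so stage 3 doesn't engage; output -10 dBu.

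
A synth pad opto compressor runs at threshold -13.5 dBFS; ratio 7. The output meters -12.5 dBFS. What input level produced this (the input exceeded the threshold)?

Post-compression overshoot = -12.5 − (-13.5) = 1 dB.
Input overshoot = R × output overshoot = 7 dB → input = -13.5 + 7 = -6.5 dBFS.

-6.5 dBFS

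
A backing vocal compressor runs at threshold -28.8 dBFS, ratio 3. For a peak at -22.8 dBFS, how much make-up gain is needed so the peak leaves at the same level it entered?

Without make-up, output = threshold + overshoot/3 = -28.8 + 2 = -26.8 dBFS.
Gap to target: 4 dB.

4 dB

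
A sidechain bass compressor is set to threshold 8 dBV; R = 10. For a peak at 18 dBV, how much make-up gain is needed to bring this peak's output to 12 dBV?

Without make-up, output = threshold + overshoot/10 = 8 + 1 = 9 dBV.
Gap to target: 3 dB.

3 dB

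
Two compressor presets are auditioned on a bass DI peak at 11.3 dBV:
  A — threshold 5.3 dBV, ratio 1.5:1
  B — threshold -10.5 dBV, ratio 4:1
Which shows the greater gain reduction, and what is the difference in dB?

B, by 14.35 dB

A: 6 dB over, compressed to 4 dB over, so 2 dB of GR.
B: 21.8 dB over, compressed to 5.45 dB over, so 16.35 dB of GR.
Difference: 14.35 dB in favour of B.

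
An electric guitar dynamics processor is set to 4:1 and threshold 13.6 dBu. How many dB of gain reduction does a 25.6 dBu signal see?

9 dB

Overshoot = 25.6 − 13.6 = 12 dB.
At 4:1, output sits 12/4 = 3 dB above threshold.
Gain reduction = 12 − 3 = 9 dB.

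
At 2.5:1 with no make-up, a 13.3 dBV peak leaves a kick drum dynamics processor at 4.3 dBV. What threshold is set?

Let T be the threshold. Output overshoot = (input overshoot)/R, so 4.3 − T = (13.3 − T)/2.5.
2.5·(4.3 − T) = 13.3 − T → 1.5·T = 10.75 − 13.3 = -2.55.
T = -2.55/1.5 = -1.7 dBV.

-1.7 dBV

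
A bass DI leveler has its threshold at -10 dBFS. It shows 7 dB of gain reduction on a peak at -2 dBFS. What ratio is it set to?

8:1

Input overshoot = -2 − (-10) = 8 dB.
Output overshoot = 8 − 7 = 1 dB.
Ratio = input overshoot / output overshoot = 8 / 1 = 8.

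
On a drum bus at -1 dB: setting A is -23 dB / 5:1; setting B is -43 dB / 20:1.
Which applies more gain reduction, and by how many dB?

A: GR = 22 − 22/5 = 17.6 dB.
B: GR = 42 − 42/20 = 39.9 dB.
Difference: 22.3 dB in favour of B.

B, by 22.3 dB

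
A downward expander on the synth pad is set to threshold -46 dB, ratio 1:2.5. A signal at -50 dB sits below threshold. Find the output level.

-56 dB

Below threshold, a 1:2.5 expander applies gain = (2.5−1)×(T − x) of attenuation.
(2.5−1) × 4 = 6 dB, so output = -50 − 6 = -56 dB.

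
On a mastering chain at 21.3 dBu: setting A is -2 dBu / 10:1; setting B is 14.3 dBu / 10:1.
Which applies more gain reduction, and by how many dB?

A: GR = 23.3 − 23.3/10 = 20.97 dB.
B: GR = 7 − 7/10 = 6.3 dB.
A reduces 14.67 dB more.

A, by 14.67 dB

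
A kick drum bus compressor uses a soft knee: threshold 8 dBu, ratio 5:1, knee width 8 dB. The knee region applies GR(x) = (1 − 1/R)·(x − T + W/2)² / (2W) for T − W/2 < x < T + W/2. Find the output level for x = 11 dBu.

x − T + W/2 = 11 − 8 + 4 = 7.
GR = (1 − 1/5) × 7² / 16 = 0.8 × 49 / 16 = 2.45 dB.
Output = 11 − 2.45 = 8.55 dBu.

8.55 dBu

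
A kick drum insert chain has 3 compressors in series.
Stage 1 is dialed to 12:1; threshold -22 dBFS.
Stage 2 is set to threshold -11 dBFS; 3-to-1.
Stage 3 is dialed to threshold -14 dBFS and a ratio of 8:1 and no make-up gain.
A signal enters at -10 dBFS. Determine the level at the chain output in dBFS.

-21 dBFS

Stage 1: overshoot 12 dB → 12/12 = 1 dB → -21 dBFS.
Stage 2: below threshold (-21 ≤ -11); passes unchanged; output -21 dBFS.
Stage 3: -21 dBFS ≤ -14 dBFS, so stage 3 doesn't engage; output -21 dBFS.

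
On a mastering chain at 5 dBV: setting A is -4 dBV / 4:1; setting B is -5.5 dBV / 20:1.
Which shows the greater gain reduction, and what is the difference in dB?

A: 9 dB over, compressed to 2.25 dB over, so 6.75 dB of GR.
B: 10.5 dB over, compressed to 0.525 dB over, so 9.975 dB of GR.
Difference: 3.225 dB in favour of B.

B, by 3.225 dB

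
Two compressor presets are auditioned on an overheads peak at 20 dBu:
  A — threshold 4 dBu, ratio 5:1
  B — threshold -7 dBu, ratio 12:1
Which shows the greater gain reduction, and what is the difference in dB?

A: overshoot 16 dB → output overshoot 3.2 dB → GR 12.8 dB.
B: overshoot 27 dB → output overshoot 2.25 dB → GR 24.75 dB.
B applies 11.95 dB more gain reduction.

B, by 11.95 dB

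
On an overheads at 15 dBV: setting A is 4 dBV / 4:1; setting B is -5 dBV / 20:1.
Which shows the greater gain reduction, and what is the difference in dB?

A: 11 dB over, compressed to 2.75 dB over, so 8.25 dB of GR.
B: 20 dB over, compressed to 1 dB over, so 19 dB of GR.
B applies 10.75 dB more gain reduction.

B, by 10.75 dB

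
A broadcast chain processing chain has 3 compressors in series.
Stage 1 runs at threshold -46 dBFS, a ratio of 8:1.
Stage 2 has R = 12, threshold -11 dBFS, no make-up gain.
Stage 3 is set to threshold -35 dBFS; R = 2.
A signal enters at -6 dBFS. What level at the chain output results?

Stage 1: -6 dBFS is 40 dB over -46 dBFS; at 8:1 that becomes 5 dB over, giving -41 dBFS.
Stage 2: -41 dBFS is at or below the -11 dBFS threshold — no compression; output -41 dBFS.
Stage 3: -41 dBFS ≤ -35 dBFS, so stage 3 doesn't engage; output -41 dBFS.

-41 dBFS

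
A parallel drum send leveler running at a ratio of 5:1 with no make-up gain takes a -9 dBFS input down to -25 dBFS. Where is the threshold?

Let T be the threshold. Output overshoot = (input overshoot)/R, so -25 − T = (-9 − T)/5.
5·(-25 − T) = -9 − T → 4·T = -125 − (-9) = -116.
T = -116/4 = -29 dBFS.

-29 dBFS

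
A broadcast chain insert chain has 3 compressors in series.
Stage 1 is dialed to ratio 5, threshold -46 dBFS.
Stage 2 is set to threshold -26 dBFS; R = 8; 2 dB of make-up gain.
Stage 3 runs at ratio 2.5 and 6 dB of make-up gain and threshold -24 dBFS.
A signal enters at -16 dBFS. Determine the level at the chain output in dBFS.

Stage 1: -16 dBFS is 30 dB over -46 dBFS; at 5:1 that becomes 6 dB over, giving -40 dBFS.
Stage 2: -40 dBFS is at or below the -26 dBFS threshold — no compression; make-up brings it to -38 dBFS.
Stage 3: -38 dBFS ≤ -24 dBFS, so stage 3 doesn't engage; make-up brings it to -32 dBFS.

-32 dBFS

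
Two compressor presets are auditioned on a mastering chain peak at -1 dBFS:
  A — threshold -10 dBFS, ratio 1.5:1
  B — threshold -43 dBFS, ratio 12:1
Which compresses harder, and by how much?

A: GR = 9 − 9/1.5 = 3 dB.
B: GR = 42 − 42/12 = 38.5 dB.
Difference: 35.5 dB in favour of B.

B, by 35.5 dB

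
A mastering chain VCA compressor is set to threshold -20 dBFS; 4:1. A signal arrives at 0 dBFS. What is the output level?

0 dBFS sits 20 dB over threshold.
4:1 compression reduces that to 20/4 = 5 dB over.
So the level is -20 + 5 = -15 dBFS.

-15 dBFS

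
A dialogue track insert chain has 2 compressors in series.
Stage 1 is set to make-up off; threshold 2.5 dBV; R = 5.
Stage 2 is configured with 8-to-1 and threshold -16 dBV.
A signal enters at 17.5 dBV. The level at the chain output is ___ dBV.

Stage 1: 17.5 dBV is 15 dB over 2.5 dBV; at 5:1 that becomes 3 dB over, giving 5.5 dBV.
Stage 2: 5.5 dBV is 21.5 dB over -16 dBV; at 8:1 that becomes 2.6875 dB over, giving -13.3125 dBV.

-13.3125 dBV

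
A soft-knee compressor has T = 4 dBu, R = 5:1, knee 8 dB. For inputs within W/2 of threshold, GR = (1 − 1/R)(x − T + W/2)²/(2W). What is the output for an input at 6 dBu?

x − T + W/2 = 6 − 4 + 4 = 6.
GR = (1 − 1/5) × 6² / 16 = 0.8 × 36 / 16 = 1.8 dB.
Output = 6 − 1.8 = 4.2 dBu.

4.2 dBu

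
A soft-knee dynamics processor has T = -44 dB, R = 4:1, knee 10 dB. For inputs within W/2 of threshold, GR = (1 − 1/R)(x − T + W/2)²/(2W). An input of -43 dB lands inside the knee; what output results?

-44.35 dB

x − T + W/2 = -43 − (-44) + 5 = 6.
GR = (1 − 1/4) × 6² / 20 = 0.75 × 36 / 20 = 1.35 dB.
Output = -43 − 1.35 = -44.35 dB.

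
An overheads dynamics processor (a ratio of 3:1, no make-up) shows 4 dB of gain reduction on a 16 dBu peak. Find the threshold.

Input is 6 dB above T (since output overshoot × R = input overshoot: (12 − T)·3 = 16 − T gives T = 10 dBu).
Check: 10 + (16 − 10)/3 = 10 + 2 = 12 dBu. ✓

10 dBu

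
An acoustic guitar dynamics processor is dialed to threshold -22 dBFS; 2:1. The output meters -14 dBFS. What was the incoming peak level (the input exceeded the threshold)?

That's 8 dB above the -22 dBFS threshold.
Input overshoot = R × output overshoot = 16 dB → input = -22 + 16 = -6 dBFS.

-6 dBFS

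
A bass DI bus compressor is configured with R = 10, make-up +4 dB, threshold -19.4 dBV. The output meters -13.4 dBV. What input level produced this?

Before make-up, the level was -13.4 − 4 = -17.4 dBV.
Post-compression overshoot = -17.4 − (-19.4) = 2 dB.
Undo the ratio: input overshoot = 2 × 10 = 20 dB, giving input = 0.6 dBV.

0.6 dBV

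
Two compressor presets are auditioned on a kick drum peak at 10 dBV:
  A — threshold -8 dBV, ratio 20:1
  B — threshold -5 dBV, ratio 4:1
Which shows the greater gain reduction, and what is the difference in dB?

A, by 5.85 dB

A: 18 dB over, compressed to 0.9 dB over, so 17.1 dB of GR.
B: 15 dB over, compressed to 3.75 dB over, so 11.25 dB of GR.
A applies 5.85 dB more gain reduction.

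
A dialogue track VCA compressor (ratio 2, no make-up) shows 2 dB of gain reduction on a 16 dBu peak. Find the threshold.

Gain reduction = 16 − 14 = 2 dB; output overshoot = GR / (R − 1) = 2 / 1 = 2 dB.
Threshold = output − output overshoot = 14 − 2 = 12 dBu.

12 dBu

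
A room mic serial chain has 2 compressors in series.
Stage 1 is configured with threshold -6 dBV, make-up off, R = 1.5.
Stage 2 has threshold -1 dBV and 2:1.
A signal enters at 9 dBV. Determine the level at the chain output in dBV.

1.5 dBV

Stage 1: 15 dB above -6 dBV, reduced 1.5:1 to 10 dB above → 4 dBV.
Stage 2: overshoot 5 dB → 5/2 = 2.5 dB → 1.5 dBV.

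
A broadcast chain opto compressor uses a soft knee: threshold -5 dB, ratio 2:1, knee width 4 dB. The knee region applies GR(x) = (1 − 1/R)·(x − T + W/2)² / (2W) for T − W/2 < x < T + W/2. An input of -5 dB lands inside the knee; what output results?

x − T + W/2 = -5 − (-5) + 2 = 2.
GR = (1 − 1/2) × 2² / 8 = 0.5 × 4 / 8 = 0.25 dB.
Output = -5 − 0.25 = -5.25 dB.

-5.25 dB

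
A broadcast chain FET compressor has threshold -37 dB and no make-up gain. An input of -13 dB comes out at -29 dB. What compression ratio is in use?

Input overshoot = -13 − (-37) = 24 dB; output overshoot = -29 − (-37) = 8 dB.
Ratio = 24 / 8 = 3.

3:1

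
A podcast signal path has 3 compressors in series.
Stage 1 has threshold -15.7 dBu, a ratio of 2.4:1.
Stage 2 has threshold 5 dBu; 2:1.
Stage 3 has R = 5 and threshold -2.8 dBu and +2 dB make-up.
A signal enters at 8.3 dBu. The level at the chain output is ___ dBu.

-3.7 dBu

Stage 1: 24 dB above -15.7 dBu, reduced 2.4:1 to 10 dB above → -5.7 dBu.
Stage 2: below threshold (-5.7 ≤ 5); passes unchanged; output -5.7 dBu.
Stage 3: -5.7 dBu is at or below the -2.8 dBu threshold — no compression; make-up brings it to -3.7 dBu.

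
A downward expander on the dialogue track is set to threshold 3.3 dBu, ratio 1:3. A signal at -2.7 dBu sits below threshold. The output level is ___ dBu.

-14.7 dBu

Undershoot = 3.3 − (-2.7) = 6 dB.
At 1:3, that expands to 18 dB under threshold.
Output = 3.3 − 18 = -14.7 dBu.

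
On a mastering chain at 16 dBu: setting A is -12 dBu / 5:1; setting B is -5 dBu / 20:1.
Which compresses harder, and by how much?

A, by 2.45 dB

A: overshoot 28 dB → output overshoot 5.6 dB → GR 22.4 dB.
B: overshoot 21 dB → output overshoot 1.05 dB → GR 19.95 dB.
A applies 2.45 dB more gain reduction.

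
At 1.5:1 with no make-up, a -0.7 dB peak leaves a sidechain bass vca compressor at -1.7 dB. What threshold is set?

-3.7 dB

Input is 3 dB above T (since output overshoot × R = input overshoot: (-1.7 − T)·1.5 = -0.7 − T gives T = -3.7 dB).
Check: -3.7 + (-0.7 − (-3.7))/1.5 = -3.7 + 2 = -1.7 dB. ✓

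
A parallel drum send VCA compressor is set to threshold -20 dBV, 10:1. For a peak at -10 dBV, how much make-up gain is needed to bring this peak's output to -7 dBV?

12 dB

Without make-up, output = threshold + overshoot/10 = -20 + 1 = -19 dBV.
Gap to target: 12 dB.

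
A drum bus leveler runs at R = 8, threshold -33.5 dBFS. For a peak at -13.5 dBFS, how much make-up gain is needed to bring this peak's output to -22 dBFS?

9 dB

Overshoot 20 dB → 20/8 = 2.5 dB after compression, so the compressed level is -33.5 + 2.5 = -31 dBFS.
Make-up = target − compressed = -22 − (-31) = 9 dB.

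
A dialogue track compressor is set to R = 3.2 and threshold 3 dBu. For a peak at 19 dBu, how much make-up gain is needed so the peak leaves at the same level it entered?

Overshoot 16 dB → 16/3.2 = 5 dB after compression, so the compressed level is 3 + 5 = 8 dBu.
Make-up = target − compressed = 19 − 8 = 11 dB.

11 dB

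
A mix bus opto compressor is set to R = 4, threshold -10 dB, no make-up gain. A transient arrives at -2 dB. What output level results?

-2 dB sits 8 dB over threshold.
4:1 compression reduces that to 8/4 = 2 dB over.
So the level is -10 + 2 = -8 dB.

-8 dB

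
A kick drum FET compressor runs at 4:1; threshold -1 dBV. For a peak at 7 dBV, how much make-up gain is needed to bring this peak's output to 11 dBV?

Overshoot 8 dB → 8/4 = 2 dB after compression, so the compressed level is -1 + 2 = 1 dBV.
Make-up = target − compressed = 11 − 1 = 10 dB.

10 dB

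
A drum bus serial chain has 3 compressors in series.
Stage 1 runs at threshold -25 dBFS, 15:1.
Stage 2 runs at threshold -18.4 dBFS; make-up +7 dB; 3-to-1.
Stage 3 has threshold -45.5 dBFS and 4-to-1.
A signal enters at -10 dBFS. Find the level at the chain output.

Stage 1: -10 dBFS is 15 dB over -25 dBFS; at 15:1 that becomes 1 dB over, giving -24 dBFS.
Stage 2: -24 dBFS is at or below the -18.4 dBFS threshold — no compression; make-up brings it to -17 dBFS.
Stage 3: 28.5 dB above -45.5 dBFS, reduced 4:1 to 7.125 dB above → -38.375 dBFS.

-38.375 dBFS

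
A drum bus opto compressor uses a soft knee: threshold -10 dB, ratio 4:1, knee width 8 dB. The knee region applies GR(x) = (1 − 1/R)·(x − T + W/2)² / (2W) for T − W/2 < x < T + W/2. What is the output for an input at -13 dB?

x − T + W/2 = -13 − (-10) + 4 = 1.
GR = (1 − 1/4) × 1² / 16 = 0.75 × 1 / 16 = 0.046875 dB.
Output = -13 − 0.046875 = -13.046875 dB.

-13.046875 dB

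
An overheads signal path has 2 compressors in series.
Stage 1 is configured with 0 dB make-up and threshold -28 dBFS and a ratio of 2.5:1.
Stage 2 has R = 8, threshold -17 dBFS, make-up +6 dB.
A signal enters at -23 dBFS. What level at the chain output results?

-20 dBFS

Stage 1: overshoot 5 dB → 5/2.5 = 2 dB → -26 dBFS.
Stage 2: below threshold (-26 ≤ -17); passes unchanged; make-up brings it to -20 dBFS.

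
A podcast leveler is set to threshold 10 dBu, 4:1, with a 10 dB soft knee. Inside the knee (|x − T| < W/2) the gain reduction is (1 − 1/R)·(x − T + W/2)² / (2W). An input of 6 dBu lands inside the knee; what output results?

x − T + W/2 = 6 − 10 + 5 = 1.
GR = (1 − 1/4) × 1² / 20 = 0.75 × 1 / 20 = 0.0375 dB.
Output = 6 − 0.0375 = 5.9625 dBu.

5.9625 dBu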